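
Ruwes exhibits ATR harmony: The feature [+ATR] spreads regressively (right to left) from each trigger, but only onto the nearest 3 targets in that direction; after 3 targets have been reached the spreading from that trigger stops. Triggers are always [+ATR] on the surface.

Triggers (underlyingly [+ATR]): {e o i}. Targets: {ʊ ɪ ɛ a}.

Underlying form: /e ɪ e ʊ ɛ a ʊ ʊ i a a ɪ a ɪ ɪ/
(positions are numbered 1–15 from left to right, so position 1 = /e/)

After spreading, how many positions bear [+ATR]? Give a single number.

7

From /e/ at 1 leftward: word edge.
From /e/ at 3 leftward: 2 /ɪ/ → [+ATR]; 1 /e/ is itself a trigger — this domain ends here.
From /i/ at 9 leftward: 8 /ʊ/ → [+ATR]; 7 /ʊ/ → [+ATR]; 6 /a/ → [+ATR]; bound reached.
Targets with no active source: positions 4 5 10 11 12 13 14 15 stay [-ATR].
[+ATR] positions on the surface: 1 2 3 6 7 8 9.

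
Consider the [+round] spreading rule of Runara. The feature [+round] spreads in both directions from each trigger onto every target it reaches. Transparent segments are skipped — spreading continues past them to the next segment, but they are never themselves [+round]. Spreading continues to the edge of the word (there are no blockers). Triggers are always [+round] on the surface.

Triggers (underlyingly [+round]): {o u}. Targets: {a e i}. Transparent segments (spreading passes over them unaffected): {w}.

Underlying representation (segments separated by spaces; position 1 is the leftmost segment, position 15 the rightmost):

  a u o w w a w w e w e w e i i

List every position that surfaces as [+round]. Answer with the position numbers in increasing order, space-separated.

1 2 3 6 9 11 13 14 15

From /u/ at 2 rightward: 3 /o/ is itself a trigger — this domain ends here.
From /u/ at 2 leftward: 1 /a/ → [+round]; word edge.
From /o/ at 3 rightward: 4 /w/ transparent; 5 /w/ transparent; 6 /a/ → [+round]; 7 /w/ transparent; 8 /w/ transparent; 9 /e/ → [+round]; 10 /w/ transparent; 11 /e/ → [+round]; 12 /w/ transparent; 13 /e/ → [+round]; 14 /i/ → [+round]; 15 /i/ → [+round]; word edge.
From /o/ at 3 leftward: 2 /u/ is itself a trigger — this domain ends here.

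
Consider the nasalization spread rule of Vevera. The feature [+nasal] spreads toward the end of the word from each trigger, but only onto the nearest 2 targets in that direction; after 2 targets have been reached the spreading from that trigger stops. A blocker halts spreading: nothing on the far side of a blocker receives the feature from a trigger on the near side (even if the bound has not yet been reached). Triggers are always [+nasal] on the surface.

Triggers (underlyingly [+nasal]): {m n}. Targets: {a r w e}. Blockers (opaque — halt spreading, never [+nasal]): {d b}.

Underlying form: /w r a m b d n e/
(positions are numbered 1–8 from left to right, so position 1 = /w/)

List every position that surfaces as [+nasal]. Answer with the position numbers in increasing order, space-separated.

From /m/ at 4 rightward: 5 /b/ blocks.
From /n/ at 7 rightward: 8 /e/ → [+nasal]; word edge.
Targets with no active source: positions 1 2 3 stay [-nasal].

4 7 8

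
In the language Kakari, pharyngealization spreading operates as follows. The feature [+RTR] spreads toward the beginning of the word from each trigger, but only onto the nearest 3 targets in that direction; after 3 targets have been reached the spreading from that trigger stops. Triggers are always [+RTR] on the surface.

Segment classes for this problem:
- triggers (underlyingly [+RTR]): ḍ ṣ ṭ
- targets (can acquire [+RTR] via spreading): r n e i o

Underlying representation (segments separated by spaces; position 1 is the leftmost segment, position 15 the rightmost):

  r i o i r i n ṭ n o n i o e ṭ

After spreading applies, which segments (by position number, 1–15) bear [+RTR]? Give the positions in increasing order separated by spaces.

From /ṭ/ at 8 leftward: 7 /n/ → [+RTR]; 6 /i/ → [+RTR]; 5 /r/ → [+RTR]; bound reached.
From /ṭ/ at 15 leftward: 14 /e/ → [+RTR]; 13 /o/ → [+RTR]; 12 /i/ → [+RTR]; bound reached.
Targets with no active source: positions 1 2 3 4 9 10 11 stay [-emphatic].

5 6 7 8 12 13 14 15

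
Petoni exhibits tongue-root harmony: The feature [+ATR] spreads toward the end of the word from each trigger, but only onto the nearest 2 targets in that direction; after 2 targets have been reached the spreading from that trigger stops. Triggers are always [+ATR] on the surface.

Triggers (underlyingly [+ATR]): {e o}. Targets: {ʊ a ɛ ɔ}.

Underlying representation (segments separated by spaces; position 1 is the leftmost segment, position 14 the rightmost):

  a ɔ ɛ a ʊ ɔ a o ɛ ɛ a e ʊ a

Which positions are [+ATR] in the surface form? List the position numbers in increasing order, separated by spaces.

8 9 10 12 13 14

From /o/ at 8 rightward: 9 /ɛ/ → [+ATR]; 10 /ɛ/ → [+ATR]; bound reached.
From /e/ at 12 rightward: 13 /ʊ/ → [+ATR]; 14 /a/ → [+ATR]; bound reached.
Targets with no active source: positions 1 2 3 4 5 6 7 11 stay [-ATR].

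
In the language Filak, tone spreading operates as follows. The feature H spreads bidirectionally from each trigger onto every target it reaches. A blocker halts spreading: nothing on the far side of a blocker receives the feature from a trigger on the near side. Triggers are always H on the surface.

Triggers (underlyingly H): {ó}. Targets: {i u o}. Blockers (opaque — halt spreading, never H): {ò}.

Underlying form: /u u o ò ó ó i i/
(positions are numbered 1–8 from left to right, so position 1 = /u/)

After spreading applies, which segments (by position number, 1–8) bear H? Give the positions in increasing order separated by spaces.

From /ó/ at 5 rightward: 6 /ó/ is itself a trigger — this domain ends here.
From /ó/ at 5 leftward: 4 /ò/ blocks.
From /ó/ at 6 rightward: 7 /i/ → H; 8 /i/ → H; word edge.
From /ó/ at 6 leftward: 5 /ó/ is itself a trigger — this domain ends here.
Targets with no active source: positions 1 2 3 stay [-high tone].

5 6 7 8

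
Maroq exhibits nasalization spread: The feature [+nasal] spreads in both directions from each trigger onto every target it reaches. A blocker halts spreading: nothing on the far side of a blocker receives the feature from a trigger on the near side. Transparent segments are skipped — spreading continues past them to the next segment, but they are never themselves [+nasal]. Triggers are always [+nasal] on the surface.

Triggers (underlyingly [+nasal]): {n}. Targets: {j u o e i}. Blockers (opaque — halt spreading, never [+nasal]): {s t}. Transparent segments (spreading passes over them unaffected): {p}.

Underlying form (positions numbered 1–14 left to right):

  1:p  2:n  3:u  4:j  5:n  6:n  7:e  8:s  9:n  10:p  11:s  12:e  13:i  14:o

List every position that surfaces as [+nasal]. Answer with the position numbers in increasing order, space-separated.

From /n/ at 2 rightward: 3 /u/ → [+nasal]; 4 /j/ → [+nasal]; 5 /n/ is itself a trigger — this domain ends here.
From /n/ at 2 leftward: 1 /p/ transparent; word edge.
From /n/ at 5 rightward: 6 /n/ is itself a trigger — this domain ends here.
From /n/ at 5 leftward: 4 /j/ → [+nasal]; 3 /u/ → [+nasal]; 2 /n/ is itself a trigger — this domain ends here.
From /n/ at 6 rightward: 7 /e/ → [+nasal]; 8 /s/ blocks.
From /n/ at 6 leftward: 5 /n/ is itself a trigger — this domain ends here.
From /n/ at 9 rightward: 10 /p/ transparent; 11 /s/ blocks.
From /n/ at 9 leftward: 8 /s/ blocks.
Targets with no active source: positions 12 13 14 stay [-nasal].

2 3 4 5 6 7 9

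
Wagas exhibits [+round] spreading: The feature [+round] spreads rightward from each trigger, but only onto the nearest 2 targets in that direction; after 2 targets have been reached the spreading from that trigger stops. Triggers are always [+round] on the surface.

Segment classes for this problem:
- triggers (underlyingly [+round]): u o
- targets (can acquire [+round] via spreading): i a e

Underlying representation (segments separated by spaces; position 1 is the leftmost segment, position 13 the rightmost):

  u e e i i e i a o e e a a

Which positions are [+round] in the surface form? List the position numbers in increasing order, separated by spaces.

From /u/ at 1 rightward: 2 /e/ → [+round]; 3 /e/ → [+round]; bound reached.
From /o/ at 9 rightward: 10 /e/ → [+round]; 11 /e/ → [+round]; bound reached.
Targets with no active source: positions 4 5 6 7 8 12 13 stay [-round].

1 2 3 9 10 11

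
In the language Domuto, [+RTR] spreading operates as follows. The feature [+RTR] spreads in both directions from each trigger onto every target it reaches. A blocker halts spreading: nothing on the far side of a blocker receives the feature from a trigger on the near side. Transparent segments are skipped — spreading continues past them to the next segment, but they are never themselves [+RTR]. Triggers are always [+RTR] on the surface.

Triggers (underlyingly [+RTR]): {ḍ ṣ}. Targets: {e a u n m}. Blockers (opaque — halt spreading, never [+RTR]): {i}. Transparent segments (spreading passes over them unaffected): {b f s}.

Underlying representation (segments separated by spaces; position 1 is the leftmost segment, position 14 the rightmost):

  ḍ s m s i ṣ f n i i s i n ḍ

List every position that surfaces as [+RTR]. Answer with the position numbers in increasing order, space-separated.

1 3 6 8 13 14

From /ḍ/ at 1 rightward: 2 /s/ transparent; 3 /m/ → [+RTR]; 4 /s/ transparent; 5 /i/ blocks.
From /ḍ/ at 1 leftward: word edge.
From /ṣ/ at 6 rightward: 7 /f/ transparent; 8 /n/ → [+RTR]; 9 /i/ blocks.
From /ṣ/ at 6 leftward: 5 /i/ blocks.
From /ḍ/ at 14 rightward: word edge.
From /ḍ/ at 14 leftward: 13 /n/ → [+RTR]; 12 /i/ blocks.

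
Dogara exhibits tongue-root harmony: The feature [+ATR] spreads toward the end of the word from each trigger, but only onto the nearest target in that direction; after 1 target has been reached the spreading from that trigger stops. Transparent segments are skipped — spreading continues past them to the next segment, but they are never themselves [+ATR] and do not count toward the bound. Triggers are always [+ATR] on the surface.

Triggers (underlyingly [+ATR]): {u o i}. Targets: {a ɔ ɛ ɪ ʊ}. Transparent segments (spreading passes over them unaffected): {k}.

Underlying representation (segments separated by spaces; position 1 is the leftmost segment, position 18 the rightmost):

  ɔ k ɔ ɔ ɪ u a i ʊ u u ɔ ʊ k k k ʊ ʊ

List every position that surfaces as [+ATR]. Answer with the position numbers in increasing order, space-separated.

From /u/ at 6 rightward: 7 /a/ → [+ATR]; bound reached.
From /i/ at 8 rightward: 9 /ʊ/ → [+ATR]; bound reached.
From /u/ at 10 rightward: 11 /u/ is itself a trigger — this domain ends here.
From /u/ at 11 rightward: 12 /ɔ/ → [+ATR]; bound reached.
Targets with no active source: positions 1 3 4 5 13 17 18 stay [-ATR].

6 7 8 9 10 11 12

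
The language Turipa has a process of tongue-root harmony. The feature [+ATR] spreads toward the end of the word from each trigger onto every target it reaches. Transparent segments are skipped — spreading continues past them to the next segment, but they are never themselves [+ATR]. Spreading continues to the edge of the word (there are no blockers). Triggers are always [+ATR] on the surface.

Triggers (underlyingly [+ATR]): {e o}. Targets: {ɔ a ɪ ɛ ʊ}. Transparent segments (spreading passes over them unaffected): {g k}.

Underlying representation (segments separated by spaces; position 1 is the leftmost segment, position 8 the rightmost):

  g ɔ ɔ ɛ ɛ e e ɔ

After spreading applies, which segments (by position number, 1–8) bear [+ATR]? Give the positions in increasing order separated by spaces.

6 7 8

From /e/ at 6 rightward: 7 /e/ is itself a trigger — this domain ends here.
From /e/ at 7 rightward: 8 /ɔ/ → [+ATR]; word edge.
Targets with no active source: positions 2 3 4 5 stay [-ATR].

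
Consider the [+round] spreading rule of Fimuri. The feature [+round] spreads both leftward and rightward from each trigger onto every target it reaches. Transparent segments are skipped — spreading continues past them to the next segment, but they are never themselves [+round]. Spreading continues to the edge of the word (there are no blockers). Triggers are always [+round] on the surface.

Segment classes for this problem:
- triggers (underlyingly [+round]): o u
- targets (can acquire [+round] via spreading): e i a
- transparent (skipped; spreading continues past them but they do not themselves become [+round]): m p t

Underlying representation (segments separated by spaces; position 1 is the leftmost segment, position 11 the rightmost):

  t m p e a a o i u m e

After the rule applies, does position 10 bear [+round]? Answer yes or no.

no

From /o/ at 7 rightward: 8 /i/ → [+round]; 9 /u/ is itself a trigger — this domain ends here.
From /o/ at 7 leftward: 6 /a/ → [+round]; 5 /a/ → [+round]; 4 /e/ → [+round]; 3 /p/ transparent; 2 /m/ transparent; 1 /t/ transparent; word edge.
From /u/ at 9 rightward: 10 /m/ transparent; 11 /e/ → [+round]; word edge.
From /u/ at 9 leftward: 8 /i/ → [+round]; 7 /o/ is itself a trigger — this domain ends here.
[+round] positions on the surface: 4 5 6 7 8 9 11.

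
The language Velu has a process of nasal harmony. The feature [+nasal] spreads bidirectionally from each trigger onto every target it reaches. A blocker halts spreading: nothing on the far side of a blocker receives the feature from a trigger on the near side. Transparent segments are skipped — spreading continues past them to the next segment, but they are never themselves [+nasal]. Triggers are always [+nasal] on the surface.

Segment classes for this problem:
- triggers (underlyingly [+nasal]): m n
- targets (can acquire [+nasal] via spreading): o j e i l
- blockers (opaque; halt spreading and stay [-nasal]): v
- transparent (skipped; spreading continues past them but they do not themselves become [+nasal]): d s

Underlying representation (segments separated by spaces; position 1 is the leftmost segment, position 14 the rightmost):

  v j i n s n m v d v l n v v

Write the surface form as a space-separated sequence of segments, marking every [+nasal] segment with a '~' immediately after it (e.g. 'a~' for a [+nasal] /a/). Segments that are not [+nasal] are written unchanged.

From /n/ at 4 rightward: 5 /s/ transparent; 6 /n/ is itself a trigger — this domain ends here.
From /n/ at 4 leftward: 3 /i/ → [+nasal]; 2 /j/ → [+nasal]; 1 /v/ blocks.
From /n/ at 6 rightward: 7 /m/ is itself a trigger — this domain ends here.
From /n/ at 6 leftward: 5 /s/ transparent; 4 /n/ is itself a trigger — this domain ends here.
From /m/ at 7 rightward: 8 /v/ blocks.
From /m/ at 7 leftward: 6 /n/ is itself a trigger — this domain ends here.
From /n/ at 12 rightward: 13 /v/ blocks.
From /n/ at 12 leftward: 11 /l/ → [+nasal]; 10 /v/ blocks.
[+nasal] positions on the surface: 2 3 4 6 7 11 12.

v j~ i~ n~ s n~ m~ v d v l~ n~ v v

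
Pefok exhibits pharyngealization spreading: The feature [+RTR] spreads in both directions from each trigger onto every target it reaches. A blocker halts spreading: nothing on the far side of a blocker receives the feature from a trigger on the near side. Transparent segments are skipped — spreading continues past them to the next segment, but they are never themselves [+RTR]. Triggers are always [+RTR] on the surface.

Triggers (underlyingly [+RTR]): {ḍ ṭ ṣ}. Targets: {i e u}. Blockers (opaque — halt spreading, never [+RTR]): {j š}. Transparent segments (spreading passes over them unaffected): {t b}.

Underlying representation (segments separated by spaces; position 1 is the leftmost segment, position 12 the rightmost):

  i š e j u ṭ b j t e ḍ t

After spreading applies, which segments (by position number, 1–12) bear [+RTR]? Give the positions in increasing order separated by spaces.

From /ṭ/ at 6 rightward: 7 /b/ transparent; 8 /j/ blocks.
From /ṭ/ at 6 leftward: 5 /u/ → [+RTR]; 4 /j/ blocks.
From /ḍ/ at 11 rightward: 12 /t/ transparent; word edge.
From /ḍ/ at 11 leftward: 10 /e/ → [+RTR]; 9 /t/ transparent; 8 /j/ blocks.
Targets with no active source: positions 1 3 stay [-emphatic].

5 6 10 11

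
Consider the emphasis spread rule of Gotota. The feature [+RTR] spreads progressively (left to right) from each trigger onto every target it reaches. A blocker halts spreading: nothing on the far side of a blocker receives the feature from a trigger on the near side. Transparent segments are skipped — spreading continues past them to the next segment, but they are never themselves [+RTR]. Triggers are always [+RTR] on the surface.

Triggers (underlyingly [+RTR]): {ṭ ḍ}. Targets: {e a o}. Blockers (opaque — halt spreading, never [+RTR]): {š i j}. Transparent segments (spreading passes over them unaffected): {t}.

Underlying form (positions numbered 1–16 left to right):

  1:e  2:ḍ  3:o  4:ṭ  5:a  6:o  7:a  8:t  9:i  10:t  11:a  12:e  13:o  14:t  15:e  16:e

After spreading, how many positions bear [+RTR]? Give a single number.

From /ḍ/ at 2 rightward: 3 /o/ → [+RTR]; 4 /ṭ/ is itself a trigger — this domain ends here.
From /ṭ/ at 4 rightward: 5 /a/ → [+RTR]; 6 /o/ → [+RTR]; 7 /a/ → [+RTR]; 8 /t/ transparent; 9 /i/ blocks.
Targets with no active source: positions 1 11 12 13 15 16 stay [-emphatic].
[+RTR] positions on the surface: 2 3 4 5 6 7.

6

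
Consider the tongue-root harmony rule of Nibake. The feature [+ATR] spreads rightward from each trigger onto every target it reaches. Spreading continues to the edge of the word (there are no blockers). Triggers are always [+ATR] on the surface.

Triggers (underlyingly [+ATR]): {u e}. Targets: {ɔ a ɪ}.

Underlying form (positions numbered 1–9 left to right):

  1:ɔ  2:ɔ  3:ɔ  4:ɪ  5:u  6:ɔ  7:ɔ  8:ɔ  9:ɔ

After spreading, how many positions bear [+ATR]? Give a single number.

From /u/ at 5 rightward: 6 /ɔ/ → [+ATR]; 7 /ɔ/ → [+ATR]; 8 /ɔ/ → [+ATR]; 9 /ɔ/ → [+ATR]; word edge.
Targets with no active source: positions 1 2 3 4 stay [-ATR].
[+ATR] positions on the surface: 5 6 7 8 9.

5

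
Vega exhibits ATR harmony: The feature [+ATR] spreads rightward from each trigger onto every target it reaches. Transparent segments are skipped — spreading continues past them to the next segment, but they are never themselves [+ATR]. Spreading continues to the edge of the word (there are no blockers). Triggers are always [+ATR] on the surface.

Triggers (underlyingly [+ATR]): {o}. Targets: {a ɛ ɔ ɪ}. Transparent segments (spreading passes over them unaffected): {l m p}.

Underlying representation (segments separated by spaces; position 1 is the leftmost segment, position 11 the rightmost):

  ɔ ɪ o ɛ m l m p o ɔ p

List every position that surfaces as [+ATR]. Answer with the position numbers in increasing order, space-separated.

From /o/ at 3 rightward: 4 /ɛ/ → [+ATR]; 5 /m/ transparent; 6 /l/ transparent; 7 /m/ transparent; 8 /p/ transparent; 9 /o/ is itself a trigger — this domain ends here.
From /o/ at 9 rightward: 10 /ɔ/ → [+ATR]; 11 /p/ transparent; word edge.
Targets with no active source: positions 1 2 stay [-ATR].

3 4 9 10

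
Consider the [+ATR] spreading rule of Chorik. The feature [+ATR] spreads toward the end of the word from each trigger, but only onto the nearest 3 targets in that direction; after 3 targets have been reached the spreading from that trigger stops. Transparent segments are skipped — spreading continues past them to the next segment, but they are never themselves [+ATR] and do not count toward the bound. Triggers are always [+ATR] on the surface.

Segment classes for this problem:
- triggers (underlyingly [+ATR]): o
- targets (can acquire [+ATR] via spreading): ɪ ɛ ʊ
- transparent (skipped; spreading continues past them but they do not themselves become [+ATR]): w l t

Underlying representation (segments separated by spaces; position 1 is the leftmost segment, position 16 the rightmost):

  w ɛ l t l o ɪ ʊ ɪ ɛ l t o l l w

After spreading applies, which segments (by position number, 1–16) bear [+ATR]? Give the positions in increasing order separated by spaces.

From /o/ at 6 rightward: 7 /ɪ/ → [+ATR]; 8 /ʊ/ → [+ATR]; 9 /ɪ/ → [+ATR]; bound reached.
From /o/ at 13 rightward: 14 /l/ transparent; 15 /l/ transparent; 16 /w/ transparent; word edge.
Targets with no active source: positions 2 10 stay [-ATR].

6 7 8 9 13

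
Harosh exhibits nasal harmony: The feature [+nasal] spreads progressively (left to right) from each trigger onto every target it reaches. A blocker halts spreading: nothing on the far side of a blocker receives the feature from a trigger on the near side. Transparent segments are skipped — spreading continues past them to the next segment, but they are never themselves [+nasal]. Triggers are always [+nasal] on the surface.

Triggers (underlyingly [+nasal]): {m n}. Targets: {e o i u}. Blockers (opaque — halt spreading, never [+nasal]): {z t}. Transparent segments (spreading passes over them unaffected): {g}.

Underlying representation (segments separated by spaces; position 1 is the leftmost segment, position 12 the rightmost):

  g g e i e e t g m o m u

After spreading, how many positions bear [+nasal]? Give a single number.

4

From /m/ at 9 rightward: 10 /o/ → [+nasal]; 11 /m/ is itself a trigger — this domain ends here.
From /m/ at 11 rightward: 12 /u/ → [+nasal]; word edge.
Targets with no active source: positions 3 4 5 6 stay [-nasal].
[+nasal] positions on the surface: 9 10 11 12.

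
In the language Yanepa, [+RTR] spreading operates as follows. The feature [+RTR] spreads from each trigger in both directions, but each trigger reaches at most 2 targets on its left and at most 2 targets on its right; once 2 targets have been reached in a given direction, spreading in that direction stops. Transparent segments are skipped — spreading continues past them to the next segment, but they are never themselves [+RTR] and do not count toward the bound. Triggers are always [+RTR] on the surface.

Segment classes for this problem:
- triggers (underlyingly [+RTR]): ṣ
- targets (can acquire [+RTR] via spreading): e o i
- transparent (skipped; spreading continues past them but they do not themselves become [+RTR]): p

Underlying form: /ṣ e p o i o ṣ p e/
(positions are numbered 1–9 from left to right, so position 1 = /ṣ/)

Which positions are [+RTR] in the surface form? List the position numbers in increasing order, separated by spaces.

1 2 4 5 6 7 9

From /ṣ/ at 1 rightward: 2 /e/ → [+RTR]; 3 /p/ transparent; 4 /o/ → [+RTR]; bound reached.
From /ṣ/ at 1 leftward: word edge.
From /ṣ/ at 7 rightward: 8 /p/ transparent; 9 /e/ → [+RTR]; word edge.
From /ṣ/ at 7 leftward: 6 /o/ → [+RTR]; 5 /i/ → [+RTR]; bound reached.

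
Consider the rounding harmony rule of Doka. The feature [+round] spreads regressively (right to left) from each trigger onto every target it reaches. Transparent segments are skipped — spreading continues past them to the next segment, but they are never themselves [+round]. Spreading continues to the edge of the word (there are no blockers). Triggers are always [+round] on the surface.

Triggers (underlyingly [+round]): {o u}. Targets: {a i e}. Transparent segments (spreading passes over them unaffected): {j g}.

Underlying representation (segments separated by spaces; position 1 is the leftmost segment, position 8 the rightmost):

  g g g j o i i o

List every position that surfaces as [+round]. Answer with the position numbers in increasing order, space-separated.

From /o/ at 5 leftward: 4 /j/ transparent; 3 /g/ transparent; 2 /g/ transparent; 1 /g/ transparent; word edge.
From /o/ at 8 leftward: 7 /i/ → [+round]; 6 /i/ → [+round]; 5 /o/ is itself a trigger — this domain ends here.

5 6 7 8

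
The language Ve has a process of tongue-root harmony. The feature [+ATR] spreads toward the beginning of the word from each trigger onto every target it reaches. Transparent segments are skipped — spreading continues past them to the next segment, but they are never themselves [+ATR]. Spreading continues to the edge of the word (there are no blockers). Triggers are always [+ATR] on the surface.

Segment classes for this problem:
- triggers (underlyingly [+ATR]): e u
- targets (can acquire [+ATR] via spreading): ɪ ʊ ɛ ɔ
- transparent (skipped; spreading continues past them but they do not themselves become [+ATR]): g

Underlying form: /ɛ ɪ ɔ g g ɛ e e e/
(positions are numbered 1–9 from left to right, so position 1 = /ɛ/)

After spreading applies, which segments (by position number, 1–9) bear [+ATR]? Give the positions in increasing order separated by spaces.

1 2 3 6 7 8 9

From /e/ at 7 leftward: 6 /ɛ/ → [+ATR]; 5 /g/ transparent; 4 /g/ transparent; 3 /ɔ/ → [+ATR]; 2 /ɪ/ → [+ATR]; 1 /ɛ/ → [+ATR]; word edge.
From /e/ at 8 leftward: 7 /e/ is itself a trigger — this domain ends here.
From /e/ at 9 leftward: 8 /e/ is itself a trigger — this domain ends here.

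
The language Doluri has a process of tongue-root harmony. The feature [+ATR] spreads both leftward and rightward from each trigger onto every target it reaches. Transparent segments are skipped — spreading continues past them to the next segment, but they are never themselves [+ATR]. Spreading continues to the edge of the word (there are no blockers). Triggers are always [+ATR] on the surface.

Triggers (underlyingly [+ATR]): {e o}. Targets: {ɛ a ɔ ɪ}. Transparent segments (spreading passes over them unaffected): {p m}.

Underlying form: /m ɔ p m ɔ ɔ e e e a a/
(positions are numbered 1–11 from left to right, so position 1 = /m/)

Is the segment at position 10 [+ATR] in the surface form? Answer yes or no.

yes

From /e/ at 7 rightward: 8 /e/ is itself a trigger — this domain ends here.
From /e/ at 7 leftward: 6 /ɔ/ → [+ATR]; 5 /ɔ/ → [+ATR]; 4 /m/ transparent; 3 /p/ transparent; 2 /ɔ/ → [+ATR]; 1 /m/ transparent; word edge.
From /e/ at 8 rightward: 9 /e/ is itself a trigger — this domain ends here.
From /e/ at 8 leftward: 7 /e/ is itself a trigger — this domain ends here.
From /e/ at 9 rightward: 10 /a/ → [+ATR]; 11 /a/ → [+ATR]; word edge.
From /e/ at 9 leftward: 8 /e/ is itself a trigger — this domain ends here.
[+ATR] positions on the surface: 2 5 6 7 8 9 10 11.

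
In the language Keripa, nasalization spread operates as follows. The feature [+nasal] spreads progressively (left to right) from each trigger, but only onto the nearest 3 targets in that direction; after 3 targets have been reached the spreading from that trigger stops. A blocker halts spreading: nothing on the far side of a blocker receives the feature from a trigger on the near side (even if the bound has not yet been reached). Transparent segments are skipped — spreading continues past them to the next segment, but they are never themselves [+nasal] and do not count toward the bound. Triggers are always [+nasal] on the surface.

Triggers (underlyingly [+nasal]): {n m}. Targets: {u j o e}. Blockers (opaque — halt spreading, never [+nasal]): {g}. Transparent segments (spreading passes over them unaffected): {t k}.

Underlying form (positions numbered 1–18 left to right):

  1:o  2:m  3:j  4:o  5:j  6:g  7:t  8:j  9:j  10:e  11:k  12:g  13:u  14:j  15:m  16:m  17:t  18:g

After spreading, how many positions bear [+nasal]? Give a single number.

6

From /m/ at 2 rightward: 3 /j/ → [+nasal]; 4 /o/ → [+nasal]; 5 /j/ → [+nasal]; bound reached.
From /m/ at 15 rightward: 16 /m/ is itself a trigger — this domain ends here.
From /m/ at 16 rightward: 17 /t/ transparent; 18 /g/ blocks.
Targets with no active source: positions 1 8 9 10 13 14 stay [-nasal].
[+nasal] positions on the surface: 2 3 4 5 15 16.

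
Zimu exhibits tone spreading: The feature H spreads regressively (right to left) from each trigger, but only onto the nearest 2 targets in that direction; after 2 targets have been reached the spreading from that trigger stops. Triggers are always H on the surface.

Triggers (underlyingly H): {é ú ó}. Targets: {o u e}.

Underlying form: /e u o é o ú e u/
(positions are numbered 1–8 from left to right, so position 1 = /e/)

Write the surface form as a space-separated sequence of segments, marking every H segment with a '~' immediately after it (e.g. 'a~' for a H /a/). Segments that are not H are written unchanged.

e u~ o~ é~ o~ ú~ e u

From /é/ at 4 leftward: 3 /o/ → H; 2 /u/ → H; bound reached.
From /ú/ at 6 leftward: 5 /o/ → H; 4 /é/ is itself a trigger — this domain ends here.
Targets with no active source: positions 1 7 8 stay [-high tone].
H positions on the surface: 2 3 4 5 6.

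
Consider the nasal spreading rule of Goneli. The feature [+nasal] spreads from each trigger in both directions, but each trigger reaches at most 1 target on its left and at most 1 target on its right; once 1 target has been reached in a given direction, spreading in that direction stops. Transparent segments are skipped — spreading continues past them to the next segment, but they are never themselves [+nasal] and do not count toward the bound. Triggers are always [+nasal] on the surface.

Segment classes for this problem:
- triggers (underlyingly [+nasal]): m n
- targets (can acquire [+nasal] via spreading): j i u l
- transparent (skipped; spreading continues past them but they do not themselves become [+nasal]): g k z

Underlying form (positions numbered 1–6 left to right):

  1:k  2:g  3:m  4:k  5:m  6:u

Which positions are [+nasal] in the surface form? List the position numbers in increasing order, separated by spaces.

3 5 6

From /m/ at 3 rightward: 4 /k/ transparent; 5 /m/ is itself a trigger — this domain ends here.
From /m/ at 3 leftward: 2 /g/ transparent; 1 /k/ transparent; word edge.
From /m/ at 5 rightward: 6 /u/ → [+nasal]; bound reached.
From /m/ at 5 leftward: 4 /k/ transparent; 3 /m/ is itself a trigger — this domain ends here.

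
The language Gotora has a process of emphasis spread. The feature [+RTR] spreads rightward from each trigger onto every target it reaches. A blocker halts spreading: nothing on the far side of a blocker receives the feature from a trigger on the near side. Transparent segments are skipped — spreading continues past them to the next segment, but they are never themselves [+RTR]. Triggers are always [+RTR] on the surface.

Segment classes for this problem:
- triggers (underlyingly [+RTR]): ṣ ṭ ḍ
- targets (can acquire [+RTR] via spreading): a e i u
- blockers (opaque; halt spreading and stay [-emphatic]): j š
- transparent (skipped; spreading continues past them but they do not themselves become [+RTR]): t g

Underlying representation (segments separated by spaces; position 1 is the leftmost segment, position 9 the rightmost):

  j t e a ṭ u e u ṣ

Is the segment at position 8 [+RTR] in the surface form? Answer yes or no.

yes

From /ṭ/ at 5 rightward: 6 /u/ → [+RTR]; 7 /e/ → [+RTR]; 8 /u/ → [+RTR]; 9 /ṣ/ is itself a trigger — this domain ends here.
From /ṣ/ at 9 rightward: word edge.
Targets with no active source: positions 3 4 stay [-emphatic].
[+RTR] positions on the surface: 5 6 7 8 9.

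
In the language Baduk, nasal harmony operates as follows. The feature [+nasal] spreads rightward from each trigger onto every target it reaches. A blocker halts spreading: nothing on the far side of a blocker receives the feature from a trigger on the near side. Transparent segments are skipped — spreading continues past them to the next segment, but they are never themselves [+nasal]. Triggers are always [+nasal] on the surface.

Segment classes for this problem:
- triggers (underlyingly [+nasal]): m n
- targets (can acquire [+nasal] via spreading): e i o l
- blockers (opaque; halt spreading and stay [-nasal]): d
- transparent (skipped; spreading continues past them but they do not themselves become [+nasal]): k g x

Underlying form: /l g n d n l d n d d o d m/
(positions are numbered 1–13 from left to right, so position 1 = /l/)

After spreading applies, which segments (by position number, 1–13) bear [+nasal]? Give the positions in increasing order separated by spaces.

3 5 6 8 13

From /n/ at 3 rightward: 4 /d/ blocks.
From /n/ at 5 rightward: 6 /l/ → [+nasal]; 7 /d/ blocks.
From /n/ at 8 rightward: 9 /d/ blocks.
From /m/ at 13 rightward: word edge.
Targets with no active source: positions 1 11 stay [-nasal].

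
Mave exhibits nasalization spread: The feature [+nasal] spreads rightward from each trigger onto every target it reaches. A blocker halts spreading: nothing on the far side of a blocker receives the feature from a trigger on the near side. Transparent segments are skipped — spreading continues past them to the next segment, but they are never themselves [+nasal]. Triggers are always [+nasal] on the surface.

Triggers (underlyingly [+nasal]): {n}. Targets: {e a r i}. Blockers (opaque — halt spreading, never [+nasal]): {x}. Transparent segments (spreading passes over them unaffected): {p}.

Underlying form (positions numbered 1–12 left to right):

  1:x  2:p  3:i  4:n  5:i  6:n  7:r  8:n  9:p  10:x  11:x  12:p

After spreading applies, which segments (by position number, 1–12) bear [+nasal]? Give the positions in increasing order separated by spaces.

4 5 6 7 8

From /n/ at 4 rightward: 5 /i/ → [+nasal]; 6 /n/ is itself a trigger — this domain ends here.
From /n/ at 6 rightward: 7 /r/ → [+nasal]; 8 /n/ is itself a trigger — this domain ends here.
From /n/ at 8 rightward: 9 /p/ transparent; 10 /x/ blocks.
Target with no active source: position 3 stays [-nasal].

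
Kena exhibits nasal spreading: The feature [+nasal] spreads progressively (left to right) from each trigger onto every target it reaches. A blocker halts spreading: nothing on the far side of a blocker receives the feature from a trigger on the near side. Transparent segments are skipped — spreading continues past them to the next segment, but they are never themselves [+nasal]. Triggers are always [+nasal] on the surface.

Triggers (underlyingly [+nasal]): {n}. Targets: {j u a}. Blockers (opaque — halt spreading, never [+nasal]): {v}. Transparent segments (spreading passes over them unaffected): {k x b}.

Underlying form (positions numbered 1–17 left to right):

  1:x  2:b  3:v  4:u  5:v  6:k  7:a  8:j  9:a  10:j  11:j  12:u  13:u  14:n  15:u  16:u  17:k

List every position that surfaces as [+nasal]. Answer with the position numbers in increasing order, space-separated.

14 15 16

From /n/ at 14 rightward: 15 /u/ → [+nasal]; 16 /u/ → [+nasal]; 17 /k/ transparent; word edge.
Targets with no active source: positions 4 7 8 9 10 11 12 13 stay [-nasal].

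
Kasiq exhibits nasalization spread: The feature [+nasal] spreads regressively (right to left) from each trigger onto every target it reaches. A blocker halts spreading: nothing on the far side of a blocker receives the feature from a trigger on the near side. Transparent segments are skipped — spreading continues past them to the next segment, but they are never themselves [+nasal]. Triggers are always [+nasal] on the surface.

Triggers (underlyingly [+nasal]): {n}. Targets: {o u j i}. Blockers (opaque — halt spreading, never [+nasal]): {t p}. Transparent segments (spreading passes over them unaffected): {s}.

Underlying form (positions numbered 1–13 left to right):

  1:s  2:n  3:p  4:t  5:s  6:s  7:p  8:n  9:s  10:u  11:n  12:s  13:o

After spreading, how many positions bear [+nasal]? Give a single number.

4

From /n/ at 2 leftward: 1 /s/ transparent; word edge.
From /n/ at 8 leftward: 7 /p/ blocks.
From /n/ at 11 leftward: 10 /u/ → [+nasal]; 9 /s/ transparent; 8 /n/ is itself a trigger — this domain ends here.
Target with no active source: position 13 stays [-nasal].
[+nasal] positions on the surface: 2 8 10 11.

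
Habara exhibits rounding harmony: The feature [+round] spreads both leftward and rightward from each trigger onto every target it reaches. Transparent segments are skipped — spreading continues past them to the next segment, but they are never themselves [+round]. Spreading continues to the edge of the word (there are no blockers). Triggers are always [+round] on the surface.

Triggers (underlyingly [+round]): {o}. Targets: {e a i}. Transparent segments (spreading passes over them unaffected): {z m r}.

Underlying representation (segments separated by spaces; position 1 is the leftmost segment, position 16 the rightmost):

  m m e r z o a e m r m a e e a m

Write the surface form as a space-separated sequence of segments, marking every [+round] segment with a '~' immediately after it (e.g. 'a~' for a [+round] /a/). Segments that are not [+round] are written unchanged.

m m e~ r z o~ a~ e~ m r m a~ e~ e~ a~ m

From /o/ at 6 rightward: 7 /a/ → [+round]; 8 /e/ → [+round]; 9 /m/ transparent; 10 /r/ transparent; 11 /m/ transparent; 12 /a/ → [+round]; 13 /e/ → [+round]; 14 /e/ → [+round]; 15 /a/ → [+round]; 16 /m/ transparent; word edge.
From /o/ at 6 leftward: 5 /z/ transparent; 4 /r/ transparent; 3 /e/ → [+round]; 2 /m/ transparent; 1 /m/ transparent; word edge.
[+round] positions on the surface: 3 6 7 8 12 13 14 15.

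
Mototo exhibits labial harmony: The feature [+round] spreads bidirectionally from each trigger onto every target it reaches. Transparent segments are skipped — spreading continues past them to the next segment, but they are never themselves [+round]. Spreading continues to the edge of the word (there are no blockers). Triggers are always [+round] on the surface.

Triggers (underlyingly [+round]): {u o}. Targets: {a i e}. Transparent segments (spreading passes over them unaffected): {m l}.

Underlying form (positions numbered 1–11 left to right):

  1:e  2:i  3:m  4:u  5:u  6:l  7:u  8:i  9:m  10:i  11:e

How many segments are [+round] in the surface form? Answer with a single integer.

8

From /u/ at 4 rightward: 5 /u/ is itself a trigger — this domain ends here.
From /u/ at 4 leftward: 3 /m/ transparent; 2 /i/ → [+round]; 1 /e/ → [+round]; word edge.
From /u/ at 5 rightward: 6 /l/ transparent; 7 /u/ is itself a trigger — this domain ends here.
From /u/ at 5 leftward: 4 /u/ is itself a trigger — this domain ends here.
From /u/ at 7 rightward: 8 /i/ → [+round]; 9 /m/ transparent; 10 /i/ → [+round]; 11 /e/ → [+round]; word edge.
From /u/ at 7 leftward: 6 /l/ transparent; 5 /u/ is itself a trigger — this domain ends here.
[+round] positions on the surface: 1 2 4 5 7 8 10 11.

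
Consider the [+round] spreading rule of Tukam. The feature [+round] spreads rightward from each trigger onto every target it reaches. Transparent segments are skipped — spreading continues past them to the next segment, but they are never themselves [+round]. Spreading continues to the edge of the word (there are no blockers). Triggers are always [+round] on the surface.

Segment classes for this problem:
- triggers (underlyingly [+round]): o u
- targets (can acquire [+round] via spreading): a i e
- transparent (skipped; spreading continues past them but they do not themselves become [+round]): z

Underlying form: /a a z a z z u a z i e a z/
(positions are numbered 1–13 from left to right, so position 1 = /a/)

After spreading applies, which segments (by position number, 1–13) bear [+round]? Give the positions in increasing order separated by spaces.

7 8 10 11 12

From /u/ at 7 rightward: 8 /a/ → [+round]; 9 /z/ transparent; 10 /i/ → [+round]; 11 /e/ → [+round]; 12 /a/ → [+round]; 13 /z/ transparent; word edge.
Targets with no active source: positions 1 2 4 stay [-round].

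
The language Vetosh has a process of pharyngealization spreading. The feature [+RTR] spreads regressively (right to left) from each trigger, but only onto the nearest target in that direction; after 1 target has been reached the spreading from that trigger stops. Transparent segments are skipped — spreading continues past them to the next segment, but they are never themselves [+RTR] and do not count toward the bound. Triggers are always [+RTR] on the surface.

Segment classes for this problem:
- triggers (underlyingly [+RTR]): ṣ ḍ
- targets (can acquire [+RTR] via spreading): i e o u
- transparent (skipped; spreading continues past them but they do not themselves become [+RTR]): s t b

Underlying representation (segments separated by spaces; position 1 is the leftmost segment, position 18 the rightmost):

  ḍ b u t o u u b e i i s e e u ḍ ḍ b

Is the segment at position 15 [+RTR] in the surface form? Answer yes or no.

yes

From /ḍ/ at 1 leftward: word edge.
From /ḍ/ at 16 leftward: 15 /u/ → [+RTR]; bound reached.
From /ḍ/ at 17 leftward: 16 /ḍ/ is itself a trigger — this domain ends here.
Targets with no active source: positions 3 5 6 7 9 10 11 13 14 stay [-emphatic].
[+RTR] positions on the surface: 1 15 16 17.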